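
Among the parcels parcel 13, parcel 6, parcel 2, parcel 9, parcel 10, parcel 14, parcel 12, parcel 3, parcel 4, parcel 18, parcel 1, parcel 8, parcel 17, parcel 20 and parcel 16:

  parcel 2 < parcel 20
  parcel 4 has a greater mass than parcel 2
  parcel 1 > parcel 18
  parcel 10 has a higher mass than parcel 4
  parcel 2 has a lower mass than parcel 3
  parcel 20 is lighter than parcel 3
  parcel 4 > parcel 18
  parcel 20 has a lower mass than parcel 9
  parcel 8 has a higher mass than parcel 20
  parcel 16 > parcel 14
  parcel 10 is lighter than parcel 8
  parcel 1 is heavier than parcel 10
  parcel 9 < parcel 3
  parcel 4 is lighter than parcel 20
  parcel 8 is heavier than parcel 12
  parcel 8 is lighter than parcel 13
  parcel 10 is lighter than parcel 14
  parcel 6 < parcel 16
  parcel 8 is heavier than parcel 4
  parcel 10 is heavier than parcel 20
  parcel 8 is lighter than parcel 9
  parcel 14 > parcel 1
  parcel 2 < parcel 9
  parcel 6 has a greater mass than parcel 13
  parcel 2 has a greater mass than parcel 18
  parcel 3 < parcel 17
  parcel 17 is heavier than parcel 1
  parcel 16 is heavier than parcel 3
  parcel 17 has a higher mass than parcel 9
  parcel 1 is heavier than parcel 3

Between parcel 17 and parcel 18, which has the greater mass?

parcel 18 < parcel 2 and parcel 2 < parcel 4 give parcel 18 < parcel 4.
Then parcel 4 < parcel 20 extends the chain to parcel 20.
Then parcel 20 < parcel 10 extends the chain to parcel 10.
Then parcel 10 < parcel 8 extends the chain to parcel 8.
Then parcel 8 < parcel 9 extends the chain to parcel 9.
With parcel 9 < parcel 3: parcel 18 < parcel 2 < parcel 4 < parcel 20 < parcel 10 < parcel 8 < parcel 9 < parcel 3.
Then parcel 3 < parcel 1 extends the chain to parcel 1.
Then parcel 1 < parcel 17 extends the chain to parcel 17.
So parcel 18 < parcel 17; parcel 17 is the heavier of the two.

parcel 17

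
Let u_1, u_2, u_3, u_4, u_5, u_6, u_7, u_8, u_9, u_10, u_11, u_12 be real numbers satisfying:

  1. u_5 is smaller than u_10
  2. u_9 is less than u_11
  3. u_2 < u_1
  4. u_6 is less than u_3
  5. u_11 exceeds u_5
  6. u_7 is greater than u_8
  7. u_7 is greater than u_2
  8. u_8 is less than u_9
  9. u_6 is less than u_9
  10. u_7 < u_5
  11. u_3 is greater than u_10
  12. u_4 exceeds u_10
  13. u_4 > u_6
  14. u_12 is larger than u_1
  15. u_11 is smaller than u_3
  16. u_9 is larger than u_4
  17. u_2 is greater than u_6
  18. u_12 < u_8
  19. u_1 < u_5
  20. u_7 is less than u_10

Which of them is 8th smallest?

The consecutive relations fix a unique order: u_6 < u_2 < u_1 < u_12 < u_8 < u_7 < u_5 < u_10 < u_4 < u_9 < u_11 < u_3.
Counting 8 from the smallest end gives u_10.

u_10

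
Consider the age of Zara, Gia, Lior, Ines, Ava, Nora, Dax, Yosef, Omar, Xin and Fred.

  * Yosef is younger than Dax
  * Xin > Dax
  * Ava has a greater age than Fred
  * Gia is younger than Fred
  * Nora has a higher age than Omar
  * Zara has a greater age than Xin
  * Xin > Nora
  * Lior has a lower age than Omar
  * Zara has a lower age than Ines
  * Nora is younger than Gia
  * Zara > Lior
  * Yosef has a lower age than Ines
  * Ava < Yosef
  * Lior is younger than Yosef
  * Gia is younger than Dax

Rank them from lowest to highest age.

Lior < Omar < Nora < Gia < Fred < Ava < Yosef < Dax < Xin < Zara < Ines

The consecutive links are each given: Lior < Omar; Omar < Nora; Nora < Gia; Gia < Fred; Fred < Ava; Ava < Yosef; Yosef < Dax; Dax < Xin; Xin < Zara; Zara < Ines.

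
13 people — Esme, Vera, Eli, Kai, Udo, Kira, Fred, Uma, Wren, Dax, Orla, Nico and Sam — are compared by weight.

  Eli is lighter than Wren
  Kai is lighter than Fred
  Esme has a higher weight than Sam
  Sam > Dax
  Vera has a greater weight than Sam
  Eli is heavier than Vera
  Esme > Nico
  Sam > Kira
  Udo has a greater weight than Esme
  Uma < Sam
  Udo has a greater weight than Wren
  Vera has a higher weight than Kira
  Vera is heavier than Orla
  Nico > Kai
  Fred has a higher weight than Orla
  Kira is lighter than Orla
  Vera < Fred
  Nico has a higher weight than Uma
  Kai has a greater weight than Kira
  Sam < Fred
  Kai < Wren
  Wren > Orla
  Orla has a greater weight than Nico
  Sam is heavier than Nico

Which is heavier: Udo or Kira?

Kira < Kai and Kai < Nico give Kira < Nico.
Then Nico < Orla extends the chain to Orla.
Then Orla < Wren extends the chain to Wren.
Then Wren < Udo extends the chain to Udo.
So Kira < Udo; Udo is the heavier of the two.

Udo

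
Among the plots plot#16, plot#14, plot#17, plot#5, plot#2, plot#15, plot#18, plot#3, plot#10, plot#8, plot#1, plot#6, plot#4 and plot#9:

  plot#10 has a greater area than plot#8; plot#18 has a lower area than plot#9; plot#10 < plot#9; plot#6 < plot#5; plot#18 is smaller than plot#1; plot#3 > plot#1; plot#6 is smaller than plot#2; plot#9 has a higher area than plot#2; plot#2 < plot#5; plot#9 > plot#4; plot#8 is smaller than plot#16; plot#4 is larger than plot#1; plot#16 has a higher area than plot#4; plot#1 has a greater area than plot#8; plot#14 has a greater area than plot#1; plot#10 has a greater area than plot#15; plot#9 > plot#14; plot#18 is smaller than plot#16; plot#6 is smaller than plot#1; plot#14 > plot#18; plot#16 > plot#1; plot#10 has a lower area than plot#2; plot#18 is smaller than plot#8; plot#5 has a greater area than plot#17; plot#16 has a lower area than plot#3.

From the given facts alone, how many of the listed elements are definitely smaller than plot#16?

5

Directly below plot#16: plot#18, plot#8, plot#1, plot#4.
One step further: plot#6 (5 so far).
Nothing else is reachable below plot#16; 5 in all.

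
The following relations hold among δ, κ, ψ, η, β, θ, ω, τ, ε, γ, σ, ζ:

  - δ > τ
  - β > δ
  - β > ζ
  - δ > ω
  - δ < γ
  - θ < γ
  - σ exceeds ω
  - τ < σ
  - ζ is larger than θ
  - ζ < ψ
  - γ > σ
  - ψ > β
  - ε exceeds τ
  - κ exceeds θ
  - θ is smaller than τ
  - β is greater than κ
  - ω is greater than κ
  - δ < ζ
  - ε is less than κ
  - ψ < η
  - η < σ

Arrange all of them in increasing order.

The consecutive links are each given: θ < τ; τ < ε; ε < κ; κ < ω; ω < δ; δ < ζ; ζ < β; β < ψ; ψ < η; η < σ; σ < γ.

θ < τ < ε < κ < ω < δ < ζ < β < ψ < η < σ < γ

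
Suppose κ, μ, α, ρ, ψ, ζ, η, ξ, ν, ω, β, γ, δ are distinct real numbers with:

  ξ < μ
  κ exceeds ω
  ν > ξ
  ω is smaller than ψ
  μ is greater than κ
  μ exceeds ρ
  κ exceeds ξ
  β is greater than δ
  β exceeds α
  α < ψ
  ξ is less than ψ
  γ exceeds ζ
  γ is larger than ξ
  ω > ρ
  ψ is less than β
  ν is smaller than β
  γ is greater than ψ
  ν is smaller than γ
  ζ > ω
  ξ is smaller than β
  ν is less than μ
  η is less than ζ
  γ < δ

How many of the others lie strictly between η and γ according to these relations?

1

Chaining upward from η reaches: ζ, δ, β.
Chaining downward from γ reaches: ρ, ξ, α, ω, ζ, ψ, ν.
Strictly between η and γ are those in both lists: ζ — 1 element.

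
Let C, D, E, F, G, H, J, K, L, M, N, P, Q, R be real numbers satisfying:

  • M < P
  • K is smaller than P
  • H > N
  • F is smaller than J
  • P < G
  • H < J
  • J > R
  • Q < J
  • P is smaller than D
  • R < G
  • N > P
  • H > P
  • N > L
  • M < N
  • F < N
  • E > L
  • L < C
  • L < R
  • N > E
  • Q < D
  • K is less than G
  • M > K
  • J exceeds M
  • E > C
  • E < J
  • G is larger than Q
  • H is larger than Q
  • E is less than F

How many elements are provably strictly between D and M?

1

The relations place M below D. An element lies strictly between them when it is forced above M and also forced below D.
Above M: {P, N, H, G, J}. Below D: {Q, K, P}.
Intersection: {P} — 1.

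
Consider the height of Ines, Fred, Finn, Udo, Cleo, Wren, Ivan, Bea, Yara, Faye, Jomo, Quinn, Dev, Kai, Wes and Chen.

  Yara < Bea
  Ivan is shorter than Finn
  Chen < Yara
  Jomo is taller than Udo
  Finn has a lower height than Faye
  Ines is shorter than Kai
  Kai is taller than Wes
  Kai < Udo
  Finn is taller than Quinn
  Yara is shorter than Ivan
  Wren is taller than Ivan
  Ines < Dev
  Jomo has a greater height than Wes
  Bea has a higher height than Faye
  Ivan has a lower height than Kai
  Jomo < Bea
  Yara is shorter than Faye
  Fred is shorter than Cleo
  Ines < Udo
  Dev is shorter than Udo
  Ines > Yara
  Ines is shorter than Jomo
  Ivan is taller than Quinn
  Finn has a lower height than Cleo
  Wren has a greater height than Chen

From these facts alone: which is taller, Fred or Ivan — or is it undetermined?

Following every chain through Fred: above Fred we get Cleo.
Ivan is not reached, and no chain runs the other way from Ivan to Fred.
So the given relations leave the order of Fred and Ivan undetermined.

undetermined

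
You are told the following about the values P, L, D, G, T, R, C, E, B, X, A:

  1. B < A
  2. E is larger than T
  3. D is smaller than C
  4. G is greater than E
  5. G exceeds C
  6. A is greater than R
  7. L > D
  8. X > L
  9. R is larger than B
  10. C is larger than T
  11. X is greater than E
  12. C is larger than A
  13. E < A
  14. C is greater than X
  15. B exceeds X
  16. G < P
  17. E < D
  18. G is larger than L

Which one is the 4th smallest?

L

Chaining the given pairs: T < E < D < L < X < B < R < A < C < G < P.
Counting 4 from the smallest end gives L.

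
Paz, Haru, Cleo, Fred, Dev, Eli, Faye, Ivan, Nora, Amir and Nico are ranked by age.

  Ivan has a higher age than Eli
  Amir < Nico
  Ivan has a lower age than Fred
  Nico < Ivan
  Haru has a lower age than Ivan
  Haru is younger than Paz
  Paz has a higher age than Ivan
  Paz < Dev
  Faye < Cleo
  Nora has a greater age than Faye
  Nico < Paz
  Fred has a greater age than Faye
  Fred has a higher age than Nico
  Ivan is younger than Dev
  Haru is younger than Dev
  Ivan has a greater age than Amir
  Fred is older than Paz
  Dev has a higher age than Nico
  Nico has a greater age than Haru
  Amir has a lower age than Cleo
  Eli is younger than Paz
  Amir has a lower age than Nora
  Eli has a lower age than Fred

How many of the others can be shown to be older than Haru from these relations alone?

5

Directly above Haru: Nico, Ivan, Paz, Dev.
One step further: Fred (5 so far).
Nothing else is reachable above Haru; 5 in all.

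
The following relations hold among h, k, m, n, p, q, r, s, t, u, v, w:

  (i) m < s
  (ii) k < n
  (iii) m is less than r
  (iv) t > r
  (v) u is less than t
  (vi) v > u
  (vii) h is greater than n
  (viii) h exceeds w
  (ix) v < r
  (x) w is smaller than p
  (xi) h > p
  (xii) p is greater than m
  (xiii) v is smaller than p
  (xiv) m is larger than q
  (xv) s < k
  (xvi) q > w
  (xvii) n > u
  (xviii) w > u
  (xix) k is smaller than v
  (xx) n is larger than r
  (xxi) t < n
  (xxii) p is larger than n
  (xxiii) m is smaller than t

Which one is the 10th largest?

q

The consecutive relations fix a unique order: u < w < q < m < s < k < v < r < t < n < p < h.
The 10th largest is q.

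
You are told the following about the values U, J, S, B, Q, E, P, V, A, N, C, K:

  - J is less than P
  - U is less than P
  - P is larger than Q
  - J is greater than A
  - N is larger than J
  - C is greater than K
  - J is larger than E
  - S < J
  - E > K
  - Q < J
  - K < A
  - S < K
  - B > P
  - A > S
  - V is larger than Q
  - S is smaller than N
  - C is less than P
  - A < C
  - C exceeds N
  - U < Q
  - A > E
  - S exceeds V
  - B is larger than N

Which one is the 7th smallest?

A

Piecing the relations together gives one ordering: U < Q < V < S < K < E < A < J < N < C < P < B.
The 7th smallest is A.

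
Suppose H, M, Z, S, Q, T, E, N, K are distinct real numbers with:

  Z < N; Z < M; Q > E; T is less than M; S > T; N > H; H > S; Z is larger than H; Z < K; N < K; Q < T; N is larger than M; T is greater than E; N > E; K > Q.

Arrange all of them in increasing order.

The consecutive links are each given: E < Q; Q < T; T < S; S < H; H < Z; Z < M; M < N; N < K.

E < Q < T < S < H < Z < M < N < K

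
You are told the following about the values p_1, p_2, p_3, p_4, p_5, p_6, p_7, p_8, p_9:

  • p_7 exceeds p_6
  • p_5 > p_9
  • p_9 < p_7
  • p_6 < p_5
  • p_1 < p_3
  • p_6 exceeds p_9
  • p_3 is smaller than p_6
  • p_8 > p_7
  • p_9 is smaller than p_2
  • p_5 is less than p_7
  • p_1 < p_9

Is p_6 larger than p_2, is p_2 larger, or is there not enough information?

undetermined

Following every chain through p_2: below p_2 we get p_1, p_9.
p_6 is not reached, and no chain runs the other way from p_6 to p_2.
So the given relations leave the order of p_2 and p_6 undetermined.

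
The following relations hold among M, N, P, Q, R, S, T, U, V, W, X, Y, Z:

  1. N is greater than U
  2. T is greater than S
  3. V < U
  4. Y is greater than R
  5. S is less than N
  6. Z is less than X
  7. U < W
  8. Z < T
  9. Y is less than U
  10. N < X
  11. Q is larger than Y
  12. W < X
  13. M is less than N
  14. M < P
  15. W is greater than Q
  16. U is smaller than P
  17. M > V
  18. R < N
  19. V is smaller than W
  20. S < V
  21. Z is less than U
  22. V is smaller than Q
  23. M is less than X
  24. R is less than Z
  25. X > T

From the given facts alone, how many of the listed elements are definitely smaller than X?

Directly below X: Z, M, N, T, W.
One step further: R, S, V, U, Q (10 so far).
One step further: Y (11 so far).
No other element is forced below X by the given relations, so the count is 11.

11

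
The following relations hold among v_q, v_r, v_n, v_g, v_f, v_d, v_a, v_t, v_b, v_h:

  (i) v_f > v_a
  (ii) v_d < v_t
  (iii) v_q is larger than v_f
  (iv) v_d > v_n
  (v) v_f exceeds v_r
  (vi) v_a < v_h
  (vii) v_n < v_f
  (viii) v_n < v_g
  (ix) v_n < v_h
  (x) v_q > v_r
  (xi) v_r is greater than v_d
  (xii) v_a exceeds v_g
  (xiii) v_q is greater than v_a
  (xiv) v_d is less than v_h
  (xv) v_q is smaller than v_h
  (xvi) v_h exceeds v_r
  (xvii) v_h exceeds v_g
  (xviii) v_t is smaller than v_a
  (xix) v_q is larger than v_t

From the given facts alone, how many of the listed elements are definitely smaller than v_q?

7

Directly below v_q: v_r, v_t, v_a, v_f.
One step further: v_n, v_d, v_g (7 so far).
Nothing else is reachable below v_q; 7 in all.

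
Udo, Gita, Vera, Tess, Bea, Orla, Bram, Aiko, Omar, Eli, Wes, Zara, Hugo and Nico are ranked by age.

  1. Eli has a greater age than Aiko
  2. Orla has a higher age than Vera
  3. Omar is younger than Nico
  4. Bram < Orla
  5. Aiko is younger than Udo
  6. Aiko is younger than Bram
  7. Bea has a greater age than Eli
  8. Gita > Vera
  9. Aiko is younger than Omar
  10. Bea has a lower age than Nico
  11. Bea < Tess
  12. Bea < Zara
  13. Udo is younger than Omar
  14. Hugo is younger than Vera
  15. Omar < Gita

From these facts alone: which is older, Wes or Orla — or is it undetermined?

undetermined

Following every chain through Wes: nothing is chained to Wes.
Orla is not reached, and no chain runs the other way from Orla to Wes.
So the given relations leave the order of Wes and Orla undetermined.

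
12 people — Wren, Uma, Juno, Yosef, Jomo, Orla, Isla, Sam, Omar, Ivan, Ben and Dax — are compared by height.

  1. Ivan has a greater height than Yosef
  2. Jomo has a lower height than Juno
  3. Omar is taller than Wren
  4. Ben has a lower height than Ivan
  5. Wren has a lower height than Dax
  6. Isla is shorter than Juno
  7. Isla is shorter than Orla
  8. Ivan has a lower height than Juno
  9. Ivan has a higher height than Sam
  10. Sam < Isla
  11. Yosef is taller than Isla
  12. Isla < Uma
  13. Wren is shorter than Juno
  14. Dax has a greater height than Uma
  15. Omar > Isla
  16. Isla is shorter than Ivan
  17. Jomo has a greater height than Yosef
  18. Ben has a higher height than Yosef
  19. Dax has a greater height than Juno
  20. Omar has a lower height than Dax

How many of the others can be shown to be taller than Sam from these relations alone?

10

The elements the relations force above Sam are Isla, Orla, Yosef, Jomo, Ben, Ivan, Uma, Juno, Omar, Dax — no chain reaches any other.
That is 10.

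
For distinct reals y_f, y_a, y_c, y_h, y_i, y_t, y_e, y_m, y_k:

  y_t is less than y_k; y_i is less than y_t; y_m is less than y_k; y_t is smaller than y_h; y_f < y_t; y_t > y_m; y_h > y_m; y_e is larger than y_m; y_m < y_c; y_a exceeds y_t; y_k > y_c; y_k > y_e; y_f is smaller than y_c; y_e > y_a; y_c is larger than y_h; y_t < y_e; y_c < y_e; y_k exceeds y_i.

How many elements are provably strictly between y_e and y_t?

The relations place y_t below y_e. An element lies strictly between them when it is forced above y_t and also forced below y_e.
Above y_t: {y_h, y_a, y_c, y_k}. Below y_e: {y_i, y_m, y_f, y_h, y_a, y_c}.
Intersection: {y_h, y_a, y_c} — 3.

3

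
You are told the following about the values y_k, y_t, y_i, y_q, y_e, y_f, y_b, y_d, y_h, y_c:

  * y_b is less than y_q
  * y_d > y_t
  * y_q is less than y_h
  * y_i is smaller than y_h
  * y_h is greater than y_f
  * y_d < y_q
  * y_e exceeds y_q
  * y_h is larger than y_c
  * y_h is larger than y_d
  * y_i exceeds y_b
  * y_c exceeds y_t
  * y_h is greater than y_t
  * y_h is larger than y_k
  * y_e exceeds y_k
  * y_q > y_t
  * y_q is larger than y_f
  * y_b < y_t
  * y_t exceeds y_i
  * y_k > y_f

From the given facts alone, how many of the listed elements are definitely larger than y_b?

7

The elements the relations force above y_b are y_i, y_t, y_d, y_q, y_e, y_c, y_h — no chain reaches any other.
That is 7.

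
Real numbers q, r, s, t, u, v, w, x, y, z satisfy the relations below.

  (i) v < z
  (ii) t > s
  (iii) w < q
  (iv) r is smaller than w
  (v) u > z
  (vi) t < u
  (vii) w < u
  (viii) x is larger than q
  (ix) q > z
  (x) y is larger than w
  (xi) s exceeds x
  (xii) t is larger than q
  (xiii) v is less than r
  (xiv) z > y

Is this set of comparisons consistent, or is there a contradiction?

Every relation is compatible with v < r < w < y < z < q < x < s < t < u; the set is consistent.

consistent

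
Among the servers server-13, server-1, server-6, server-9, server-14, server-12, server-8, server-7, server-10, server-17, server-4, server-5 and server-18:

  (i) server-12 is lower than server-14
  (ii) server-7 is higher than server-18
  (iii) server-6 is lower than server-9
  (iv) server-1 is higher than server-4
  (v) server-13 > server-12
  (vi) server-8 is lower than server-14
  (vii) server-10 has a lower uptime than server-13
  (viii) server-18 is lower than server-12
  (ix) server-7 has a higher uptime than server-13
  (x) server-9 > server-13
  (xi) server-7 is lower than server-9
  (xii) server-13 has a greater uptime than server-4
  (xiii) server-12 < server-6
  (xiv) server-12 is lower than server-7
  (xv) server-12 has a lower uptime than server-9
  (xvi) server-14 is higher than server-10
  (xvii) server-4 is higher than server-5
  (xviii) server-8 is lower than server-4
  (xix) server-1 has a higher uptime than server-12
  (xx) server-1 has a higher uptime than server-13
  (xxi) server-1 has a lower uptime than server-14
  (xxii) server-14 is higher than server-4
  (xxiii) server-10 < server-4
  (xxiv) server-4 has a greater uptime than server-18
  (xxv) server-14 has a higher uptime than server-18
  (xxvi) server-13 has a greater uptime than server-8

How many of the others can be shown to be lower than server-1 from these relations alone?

The elements the relations force below server-1 are server-18, server-12, server-5, server-10, server-8, server-4, server-13 — no chain reaches any other.
That is 7.

7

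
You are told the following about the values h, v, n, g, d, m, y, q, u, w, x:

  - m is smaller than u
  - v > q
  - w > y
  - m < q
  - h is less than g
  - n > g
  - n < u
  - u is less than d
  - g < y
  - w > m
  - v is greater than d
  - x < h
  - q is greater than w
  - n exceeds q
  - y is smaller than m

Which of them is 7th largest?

m

Chaining the given pairs: x < h < g < y < m < w < q < n < u < d < v.
Counting 7 from the largest end gives m.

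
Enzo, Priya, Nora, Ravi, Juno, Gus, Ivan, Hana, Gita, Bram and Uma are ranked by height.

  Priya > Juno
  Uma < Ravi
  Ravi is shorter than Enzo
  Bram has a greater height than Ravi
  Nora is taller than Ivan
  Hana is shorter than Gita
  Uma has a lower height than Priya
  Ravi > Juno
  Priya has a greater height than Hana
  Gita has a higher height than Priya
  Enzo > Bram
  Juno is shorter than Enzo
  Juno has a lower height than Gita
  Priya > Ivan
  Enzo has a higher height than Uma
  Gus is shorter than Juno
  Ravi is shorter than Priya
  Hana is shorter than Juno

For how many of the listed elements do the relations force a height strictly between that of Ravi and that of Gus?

1

The relations place Gus below Ravi. An element lies strictly between them when it is forced above Gus and also forced below Ravi.
Above Gus: {Juno, Bram, Enzo, Priya, Gita}. Below Ravi: {Hana, Uma, Juno}.
Intersection: {Juno} — 1.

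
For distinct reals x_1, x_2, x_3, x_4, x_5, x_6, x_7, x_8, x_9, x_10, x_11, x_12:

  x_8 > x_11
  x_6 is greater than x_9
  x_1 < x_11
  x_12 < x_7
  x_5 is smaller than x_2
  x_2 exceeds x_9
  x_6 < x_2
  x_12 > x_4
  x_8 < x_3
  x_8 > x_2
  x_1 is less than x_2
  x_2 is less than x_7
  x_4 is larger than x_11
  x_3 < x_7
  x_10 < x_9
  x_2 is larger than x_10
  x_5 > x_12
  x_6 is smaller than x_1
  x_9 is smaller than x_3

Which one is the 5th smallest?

x_11

Piecing the relations together gives one ordering: x_10 < x_9 < x_6 < x_1 < x_11 < x_4 < x_12 < x_5 < x_2 < x_8 < x_3 < x_7.
The 5th smallest is x_11.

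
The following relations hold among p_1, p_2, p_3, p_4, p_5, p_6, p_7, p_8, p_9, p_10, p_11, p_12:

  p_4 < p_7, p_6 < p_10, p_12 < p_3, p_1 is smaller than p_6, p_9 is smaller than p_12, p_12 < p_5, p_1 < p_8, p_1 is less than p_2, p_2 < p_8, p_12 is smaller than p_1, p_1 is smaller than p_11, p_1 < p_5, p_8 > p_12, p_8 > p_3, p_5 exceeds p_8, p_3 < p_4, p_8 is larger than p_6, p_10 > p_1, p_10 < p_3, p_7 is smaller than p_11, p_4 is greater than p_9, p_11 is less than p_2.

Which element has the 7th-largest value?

p_3

Piecing the relations together gives one ordering: p_9 < p_12 < p_1 < p_6 < p_10 < p_3 < p_4 < p_7 < p_11 < p_2 < p_8 < p_5.
Counting 7 from the largest end gives p_3.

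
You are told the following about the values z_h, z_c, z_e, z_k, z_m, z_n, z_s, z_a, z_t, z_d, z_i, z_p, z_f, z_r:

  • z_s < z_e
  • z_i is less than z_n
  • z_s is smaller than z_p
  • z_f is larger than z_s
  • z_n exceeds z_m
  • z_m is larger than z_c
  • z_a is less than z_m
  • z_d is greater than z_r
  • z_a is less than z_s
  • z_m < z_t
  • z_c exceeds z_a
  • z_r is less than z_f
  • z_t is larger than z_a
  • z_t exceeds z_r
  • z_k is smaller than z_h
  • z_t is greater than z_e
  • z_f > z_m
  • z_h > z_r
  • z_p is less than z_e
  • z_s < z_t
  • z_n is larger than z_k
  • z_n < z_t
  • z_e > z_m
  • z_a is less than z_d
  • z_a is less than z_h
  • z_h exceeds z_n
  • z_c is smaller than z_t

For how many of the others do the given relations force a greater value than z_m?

5

From z_m the given relations immediately reach z_f, z_n, z_e, z_t.
From those, z_h — 5 in total.
Nothing else is reachable above z_m; 5 in all.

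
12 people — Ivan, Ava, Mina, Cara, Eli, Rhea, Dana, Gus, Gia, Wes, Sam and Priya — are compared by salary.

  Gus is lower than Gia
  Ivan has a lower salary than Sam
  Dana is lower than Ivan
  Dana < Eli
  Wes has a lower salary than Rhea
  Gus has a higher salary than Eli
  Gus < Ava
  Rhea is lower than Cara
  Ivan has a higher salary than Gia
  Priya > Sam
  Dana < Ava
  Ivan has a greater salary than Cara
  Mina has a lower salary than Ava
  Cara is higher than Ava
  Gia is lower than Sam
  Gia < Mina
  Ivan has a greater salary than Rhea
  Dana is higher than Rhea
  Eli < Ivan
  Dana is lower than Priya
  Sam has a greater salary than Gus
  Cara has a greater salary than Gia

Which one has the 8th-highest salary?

The consecutive relations fix a unique order: Wes < Rhea < Dana < Eli < Gus < Gia < Mina < Ava < Cara < Ivan < Sam < Priya.
Counting 8 from the largest end gives Gus.

Gus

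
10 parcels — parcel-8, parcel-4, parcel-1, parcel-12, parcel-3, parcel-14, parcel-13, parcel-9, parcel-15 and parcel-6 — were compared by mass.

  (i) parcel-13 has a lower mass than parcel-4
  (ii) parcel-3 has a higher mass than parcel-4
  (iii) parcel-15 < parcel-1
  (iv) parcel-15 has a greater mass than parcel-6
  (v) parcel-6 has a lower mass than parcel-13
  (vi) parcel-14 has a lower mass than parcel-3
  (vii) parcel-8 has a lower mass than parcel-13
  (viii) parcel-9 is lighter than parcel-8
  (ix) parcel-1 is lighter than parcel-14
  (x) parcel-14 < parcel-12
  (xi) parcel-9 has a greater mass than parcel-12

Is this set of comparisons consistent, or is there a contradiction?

consistent

Every relation is compatible with parcel-6 < parcel-15 < parcel-1 < parcel-14 < parcel-12 < parcel-9 < parcel-8 < parcel-13 < parcel-4 < parcel-3; the set is consistent.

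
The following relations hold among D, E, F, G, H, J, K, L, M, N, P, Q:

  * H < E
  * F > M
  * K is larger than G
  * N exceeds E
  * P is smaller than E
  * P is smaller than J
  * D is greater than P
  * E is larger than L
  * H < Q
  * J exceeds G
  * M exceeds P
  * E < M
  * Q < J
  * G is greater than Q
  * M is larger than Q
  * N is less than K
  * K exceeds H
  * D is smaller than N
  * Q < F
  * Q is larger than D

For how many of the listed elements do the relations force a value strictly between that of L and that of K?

The relations place L below K. An element lies strictly between them when it is forced above L and also forced below K.
Above L: {E, M, F, N}. Below K: {H, P, E, D, Q, G, N}.
Intersection: {E, N} — 2.

2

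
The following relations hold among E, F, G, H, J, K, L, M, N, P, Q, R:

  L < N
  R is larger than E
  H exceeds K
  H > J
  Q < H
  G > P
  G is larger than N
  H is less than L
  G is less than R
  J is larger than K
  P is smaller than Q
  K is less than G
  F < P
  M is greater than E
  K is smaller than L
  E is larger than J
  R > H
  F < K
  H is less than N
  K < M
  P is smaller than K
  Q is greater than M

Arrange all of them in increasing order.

F < P < K < J < E < M < Q < H < L < N < G < R

The consecutive links are each given: F < P; P < K; K < J; J < E; E < M; M < Q; Q < H; H < L; L < N; N < G; G < R.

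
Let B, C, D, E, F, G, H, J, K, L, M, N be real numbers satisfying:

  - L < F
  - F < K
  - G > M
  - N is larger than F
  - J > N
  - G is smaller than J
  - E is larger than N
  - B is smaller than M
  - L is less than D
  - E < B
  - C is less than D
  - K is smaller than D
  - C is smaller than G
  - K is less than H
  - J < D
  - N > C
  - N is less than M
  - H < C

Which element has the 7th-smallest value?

E

Piecing the relations together gives one ordering: L < F < K < H < C < N < E < B < M < G < J < D.
The 7th smallest is E.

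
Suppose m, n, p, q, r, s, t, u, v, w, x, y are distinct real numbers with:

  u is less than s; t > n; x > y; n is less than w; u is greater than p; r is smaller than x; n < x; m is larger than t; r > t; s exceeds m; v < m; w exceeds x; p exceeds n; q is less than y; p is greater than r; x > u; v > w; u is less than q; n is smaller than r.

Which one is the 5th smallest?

The consecutive relations fix a unique order: n < t < r < p < u < q < y < x < w < v < m < s.
Counting 5 from the smallest end gives u.

u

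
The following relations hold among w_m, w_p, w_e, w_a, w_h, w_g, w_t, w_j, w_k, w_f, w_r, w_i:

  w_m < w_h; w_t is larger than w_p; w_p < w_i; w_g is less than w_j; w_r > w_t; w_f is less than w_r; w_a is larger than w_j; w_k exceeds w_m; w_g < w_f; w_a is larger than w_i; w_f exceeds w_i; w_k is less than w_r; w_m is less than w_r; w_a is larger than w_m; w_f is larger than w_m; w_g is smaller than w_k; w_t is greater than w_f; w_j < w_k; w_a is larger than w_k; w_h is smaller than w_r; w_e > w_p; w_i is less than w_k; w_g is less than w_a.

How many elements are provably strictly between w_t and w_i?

The relations place w_i below w_t. An element lies strictly between them when it is forced above w_i and also forced below w_t.
Above w_i: {w_f, w_k, w_r, w_a}. Below w_t: {w_p, w_g, w_m, w_f}.
Intersection: {w_f} — 1.

1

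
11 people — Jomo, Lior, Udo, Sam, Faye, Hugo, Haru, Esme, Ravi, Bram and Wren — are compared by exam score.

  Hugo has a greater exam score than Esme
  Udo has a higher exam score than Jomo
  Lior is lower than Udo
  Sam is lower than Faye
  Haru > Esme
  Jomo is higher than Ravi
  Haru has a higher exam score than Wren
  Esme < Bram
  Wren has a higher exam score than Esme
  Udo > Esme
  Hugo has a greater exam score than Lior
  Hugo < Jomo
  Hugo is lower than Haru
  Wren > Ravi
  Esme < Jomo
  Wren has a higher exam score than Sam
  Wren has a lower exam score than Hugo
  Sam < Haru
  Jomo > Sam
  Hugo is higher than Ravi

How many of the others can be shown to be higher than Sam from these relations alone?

The elements the relations force above Sam are Wren, Hugo, Haru, Jomo, Faye, Udo — no chain reaches any other.
That is 6.

6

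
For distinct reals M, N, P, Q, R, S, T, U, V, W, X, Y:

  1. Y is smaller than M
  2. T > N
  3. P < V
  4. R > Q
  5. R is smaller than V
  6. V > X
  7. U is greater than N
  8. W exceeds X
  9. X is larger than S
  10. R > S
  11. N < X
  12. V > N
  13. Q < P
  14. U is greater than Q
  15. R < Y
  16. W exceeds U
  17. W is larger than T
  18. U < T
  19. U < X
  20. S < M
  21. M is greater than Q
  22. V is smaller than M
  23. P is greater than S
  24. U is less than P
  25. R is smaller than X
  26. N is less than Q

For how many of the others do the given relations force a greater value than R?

The elements the relations force above R are X, Y, V, W, M — no chain reaches any other.
That is 5.

5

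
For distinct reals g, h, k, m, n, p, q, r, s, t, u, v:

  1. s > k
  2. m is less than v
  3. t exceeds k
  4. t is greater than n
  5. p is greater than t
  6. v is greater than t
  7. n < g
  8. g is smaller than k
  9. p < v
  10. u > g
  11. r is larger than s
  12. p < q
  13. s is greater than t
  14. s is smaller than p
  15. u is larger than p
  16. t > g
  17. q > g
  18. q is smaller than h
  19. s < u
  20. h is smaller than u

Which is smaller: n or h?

n < g and g < k give n < k.
Then k < t extends the chain to t.
Then t < s extends the chain to s.
Then s < p extends the chain to p.
With p < q: n < g < k < t < s < p < q.
With q < h: n < g < k < t < s < p < q < h.
So n < h; n is the smaller of the two.

n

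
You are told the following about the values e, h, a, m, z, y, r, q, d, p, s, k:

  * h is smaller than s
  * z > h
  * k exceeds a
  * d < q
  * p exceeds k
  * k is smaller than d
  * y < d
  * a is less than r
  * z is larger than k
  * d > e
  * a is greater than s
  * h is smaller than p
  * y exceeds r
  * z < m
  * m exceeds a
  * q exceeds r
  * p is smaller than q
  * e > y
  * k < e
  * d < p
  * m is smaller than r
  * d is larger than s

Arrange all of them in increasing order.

Nothing is placed below h, so it is least; from there h < s; s < a; a < k; k < z; z < m; m < r; r < y; y < e; e < d; d < p; p < q, each given directly.

h < s < a < k < z < m < r < y < e < d < p < q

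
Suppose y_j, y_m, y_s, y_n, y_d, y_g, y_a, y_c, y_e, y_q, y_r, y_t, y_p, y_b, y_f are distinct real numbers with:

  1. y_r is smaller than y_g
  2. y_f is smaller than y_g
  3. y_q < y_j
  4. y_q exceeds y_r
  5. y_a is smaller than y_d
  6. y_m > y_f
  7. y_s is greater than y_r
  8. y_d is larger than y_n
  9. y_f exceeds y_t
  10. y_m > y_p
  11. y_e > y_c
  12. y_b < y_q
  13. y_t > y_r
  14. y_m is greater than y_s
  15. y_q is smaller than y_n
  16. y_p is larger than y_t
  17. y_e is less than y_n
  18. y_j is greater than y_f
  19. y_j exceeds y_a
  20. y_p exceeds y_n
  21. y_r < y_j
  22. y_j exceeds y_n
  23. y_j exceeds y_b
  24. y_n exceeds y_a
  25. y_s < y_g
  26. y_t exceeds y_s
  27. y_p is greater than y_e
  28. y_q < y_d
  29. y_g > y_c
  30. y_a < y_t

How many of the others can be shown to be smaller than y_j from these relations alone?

10

From y_j the given relations immediately reach y_b, y_r, y_q, y_a, y_n, y_f.
From those, y_e, y_t — 8 in total.
From those, y_c, y_s — 10 in total.
No other element is forced below y_j by the given relations, so the count is 10.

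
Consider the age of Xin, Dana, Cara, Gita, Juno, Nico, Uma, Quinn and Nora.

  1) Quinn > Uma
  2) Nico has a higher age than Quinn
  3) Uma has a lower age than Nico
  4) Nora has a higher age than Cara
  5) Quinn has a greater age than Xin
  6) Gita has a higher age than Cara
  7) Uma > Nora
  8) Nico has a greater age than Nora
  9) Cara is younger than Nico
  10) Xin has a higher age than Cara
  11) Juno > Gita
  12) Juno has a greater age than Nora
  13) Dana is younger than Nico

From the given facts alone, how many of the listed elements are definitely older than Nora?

4

The elements the relations force above Nora are Uma, Quinn, Juno, Nico — no chain reaches any other.
That is 4.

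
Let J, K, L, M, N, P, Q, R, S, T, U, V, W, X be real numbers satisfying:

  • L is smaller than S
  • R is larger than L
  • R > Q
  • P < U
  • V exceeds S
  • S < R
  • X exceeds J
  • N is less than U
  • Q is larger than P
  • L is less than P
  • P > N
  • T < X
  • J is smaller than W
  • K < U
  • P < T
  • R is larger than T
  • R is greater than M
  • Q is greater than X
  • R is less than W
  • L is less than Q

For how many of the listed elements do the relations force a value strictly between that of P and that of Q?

2

The relations place P below Q. An element lies strictly between them when it is forced above P and also forced below Q.
Above P: {T, X, R, U, W}. Below Q: {L, N, J, T, X}.
Intersection: {T, X} — 2.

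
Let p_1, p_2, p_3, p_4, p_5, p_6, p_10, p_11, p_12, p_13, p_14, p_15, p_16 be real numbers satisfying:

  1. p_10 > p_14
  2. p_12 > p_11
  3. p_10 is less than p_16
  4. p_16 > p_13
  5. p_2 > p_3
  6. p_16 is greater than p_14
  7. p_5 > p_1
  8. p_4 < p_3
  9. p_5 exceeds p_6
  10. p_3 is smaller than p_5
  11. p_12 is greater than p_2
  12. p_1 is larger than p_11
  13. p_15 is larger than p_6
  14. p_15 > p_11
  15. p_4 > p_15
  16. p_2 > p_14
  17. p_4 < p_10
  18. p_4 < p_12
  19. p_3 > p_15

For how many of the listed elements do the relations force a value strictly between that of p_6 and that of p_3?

The relations place p_6 below p_3. An element lies strictly between them when it is forced above p_6 and also forced below p_3.
Above p_6: {p_15, p_4, p_10, p_16, p_5, p_2, p_12}. Below p_3: {p_11, p_15, p_4}.
Intersection: {p_15, p_4} — 2.

2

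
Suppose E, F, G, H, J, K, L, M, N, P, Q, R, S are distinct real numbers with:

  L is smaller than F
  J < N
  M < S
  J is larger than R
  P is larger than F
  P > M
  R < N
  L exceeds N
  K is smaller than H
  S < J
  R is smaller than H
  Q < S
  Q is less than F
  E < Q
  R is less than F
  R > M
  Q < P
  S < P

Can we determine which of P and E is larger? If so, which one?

Chaining the given relations: E < Q < S < J < N < L < F < P.
So P is larger.

P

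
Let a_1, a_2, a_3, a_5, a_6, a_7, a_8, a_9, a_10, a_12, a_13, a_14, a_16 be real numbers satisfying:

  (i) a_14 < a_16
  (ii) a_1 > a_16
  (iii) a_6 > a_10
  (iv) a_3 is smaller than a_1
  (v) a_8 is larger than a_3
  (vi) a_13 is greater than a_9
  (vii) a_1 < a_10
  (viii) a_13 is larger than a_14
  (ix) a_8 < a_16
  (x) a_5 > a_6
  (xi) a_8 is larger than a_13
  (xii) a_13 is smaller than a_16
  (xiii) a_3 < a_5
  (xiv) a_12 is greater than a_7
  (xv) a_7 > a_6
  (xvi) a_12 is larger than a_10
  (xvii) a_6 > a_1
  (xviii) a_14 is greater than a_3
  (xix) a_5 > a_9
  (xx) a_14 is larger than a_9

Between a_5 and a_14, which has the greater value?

a_5

a_14 < a_13 and a_13 < a_8 give a_14 < a_8.
With a_8 < a_16: a_14 < a_13 < a_8 < a_16.
Then a_16 < a_1 extends the chain to a_1.
Then a_1 < a_10 extends the chain to a_10.
With a_10 < a_6: a_14 < a_13 < a_8 < a_16 < a_1 < a_10 < a_6.
With a_6 < a_5: a_14 < a_13 < a_8 < a_16 < a_1 < a_10 < a_6 < a_5.
So a_14 < a_5; a_5 is the larger of the two.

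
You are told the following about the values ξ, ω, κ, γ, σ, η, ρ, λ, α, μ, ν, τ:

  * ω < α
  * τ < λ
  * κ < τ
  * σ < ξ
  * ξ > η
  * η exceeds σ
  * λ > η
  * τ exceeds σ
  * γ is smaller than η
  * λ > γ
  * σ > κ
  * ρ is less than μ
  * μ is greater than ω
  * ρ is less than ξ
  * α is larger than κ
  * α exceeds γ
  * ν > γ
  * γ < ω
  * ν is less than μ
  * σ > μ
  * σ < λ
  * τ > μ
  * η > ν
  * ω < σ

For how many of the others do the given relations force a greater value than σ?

4

From σ the given relations immediately reach η, τ, ξ, λ.
No other element is forced above σ by the given relations, so the count is 4.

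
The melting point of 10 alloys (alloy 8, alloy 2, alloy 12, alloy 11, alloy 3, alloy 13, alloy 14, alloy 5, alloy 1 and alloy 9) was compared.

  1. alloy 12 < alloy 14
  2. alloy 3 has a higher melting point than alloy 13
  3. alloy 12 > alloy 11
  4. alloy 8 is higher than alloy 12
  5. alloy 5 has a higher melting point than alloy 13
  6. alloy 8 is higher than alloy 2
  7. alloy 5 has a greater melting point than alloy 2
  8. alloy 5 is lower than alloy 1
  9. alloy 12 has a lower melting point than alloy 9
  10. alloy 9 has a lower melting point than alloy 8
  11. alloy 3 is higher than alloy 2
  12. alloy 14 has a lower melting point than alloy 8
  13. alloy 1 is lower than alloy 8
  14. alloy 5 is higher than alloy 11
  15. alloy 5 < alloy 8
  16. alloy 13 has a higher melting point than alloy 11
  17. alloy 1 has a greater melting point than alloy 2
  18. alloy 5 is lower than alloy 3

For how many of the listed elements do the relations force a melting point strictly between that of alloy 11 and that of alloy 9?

Chaining upward from alloy 11 reaches: alloy 12, alloy 13, alloy 14, alloy 5, alloy 1, alloy 3, alloy 8.
Chaining downward from alloy 9 reaches: alloy 12.
Strictly between alloy 11 and alloy 9 are those in both lists: alloy 12 — 1 element.

1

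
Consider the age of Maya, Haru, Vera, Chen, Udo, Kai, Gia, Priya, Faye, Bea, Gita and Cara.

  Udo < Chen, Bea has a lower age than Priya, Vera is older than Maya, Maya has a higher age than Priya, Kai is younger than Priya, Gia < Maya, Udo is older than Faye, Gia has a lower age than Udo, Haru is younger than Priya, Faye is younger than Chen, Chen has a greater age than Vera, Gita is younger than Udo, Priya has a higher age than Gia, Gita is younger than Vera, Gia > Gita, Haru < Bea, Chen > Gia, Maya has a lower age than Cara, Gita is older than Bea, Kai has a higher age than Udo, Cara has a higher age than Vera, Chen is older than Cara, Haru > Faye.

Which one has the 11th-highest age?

Piecing the relations together gives one ordering: Faye < Haru < Bea < Gita < Gia < Udo < Kai < Priya < Maya < Vera < Cara < Chen.
The 11th largest is Haru.

Haru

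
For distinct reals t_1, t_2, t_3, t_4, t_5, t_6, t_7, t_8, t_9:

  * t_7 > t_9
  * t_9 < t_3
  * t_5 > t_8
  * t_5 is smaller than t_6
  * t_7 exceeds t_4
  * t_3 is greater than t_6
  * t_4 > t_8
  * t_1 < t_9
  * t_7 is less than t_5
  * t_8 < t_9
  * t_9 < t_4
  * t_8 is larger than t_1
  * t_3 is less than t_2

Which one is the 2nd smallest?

t_8

The consecutive relations fix a unique order: t_1 < t_8 < t_9 < t_4 < t_7 < t_5 < t_6 < t_3 < t_2.
Counting 2 from the smallest end gives t_8.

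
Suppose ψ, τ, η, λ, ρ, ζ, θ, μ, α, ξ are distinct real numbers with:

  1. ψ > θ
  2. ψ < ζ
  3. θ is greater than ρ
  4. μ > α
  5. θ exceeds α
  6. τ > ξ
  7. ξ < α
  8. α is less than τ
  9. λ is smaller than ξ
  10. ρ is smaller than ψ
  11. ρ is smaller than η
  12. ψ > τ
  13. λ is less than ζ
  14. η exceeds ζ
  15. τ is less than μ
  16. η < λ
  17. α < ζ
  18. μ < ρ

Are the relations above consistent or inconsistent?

inconsistent

We have η < λ stated directly, yet also λ < ξ < α < τ < μ < ρ < θ < ψ < ζ < η by chaining the others — so λ < η. Contradiction.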